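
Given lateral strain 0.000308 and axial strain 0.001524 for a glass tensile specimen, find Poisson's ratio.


Poisson's ratio: nu = lateral strain / axial strain
  nu = 0.000308 / 0.001524 = 0.2021

0.2021


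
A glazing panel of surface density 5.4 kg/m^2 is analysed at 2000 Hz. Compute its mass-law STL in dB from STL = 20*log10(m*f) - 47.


Mass law: STL = 20 * log10(m * f) - 47
  m * f = 5.4 * 2000 = 10800
  log10(10800) = 4.03342
  STL = 20 * 4.03342 - 47 = 80.6684 - 47 = 33.7 dB

33.7 dB


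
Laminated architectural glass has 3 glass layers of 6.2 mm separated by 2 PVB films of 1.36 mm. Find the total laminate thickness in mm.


Total thickness = glass contribution + PVB contribution
  Glass: 3 * 6.2 = 18.6 mm
  PVB: 2 * 1.36 = 2.72 mm
  Total = 18.6 + 2.72 = 21.32 mm

21.32 mm


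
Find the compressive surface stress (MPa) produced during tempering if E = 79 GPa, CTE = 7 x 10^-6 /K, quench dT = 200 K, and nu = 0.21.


Tempering stress: sigma = E * alpha * dT / (1 - nu)
  E (MPa) = 79 * 1000 = 79000
  Numerator = 79000 * (7 x 10^-6) * 200 = 110.6
  Denominator = 1 - 0.21 = 0.79
  sigma = 110.6 / 0.79 = 140.0 MPa

140.0 MPa


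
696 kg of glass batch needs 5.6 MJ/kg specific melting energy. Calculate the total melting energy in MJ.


Total energy = mass * specific energy
  E = 696 * 5.6 = 3897.6 MJ

3897.6 MJ


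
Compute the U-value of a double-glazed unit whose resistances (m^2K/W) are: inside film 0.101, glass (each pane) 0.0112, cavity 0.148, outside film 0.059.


Total thermal resistance (series):
  R_total = R_in + R_glass + R_air + R_glass + R_out
  R_total = 0.101 + 0.0112 + 0.148 + 0.0112 + 0.059 = 0.3304 m^2K/W
U-value = 1 / R_total = 1 / 0.3304 = 3.027 W/m^2K

3.027 W/m^2K


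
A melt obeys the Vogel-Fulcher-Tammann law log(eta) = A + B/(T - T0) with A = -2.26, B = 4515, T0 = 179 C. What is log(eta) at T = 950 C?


VFT equation: log(eta) = A + B / (T - T0)
  T - T0 = 950 - 179 = 771
  B / (T - T0) = 4515 / 771 = 5.856
  log(eta) = -2.26 + 5.856 = 3.596

3.596


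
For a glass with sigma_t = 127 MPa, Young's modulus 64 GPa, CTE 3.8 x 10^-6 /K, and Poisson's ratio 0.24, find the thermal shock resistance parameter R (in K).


Thermal shock resistance: R = sigma * (1 - nu) / (E * alpha)
  Numerator = 127 * (1 - 0.24) = 96.52
  Denominator = 64 * 1000 * (3.8 x 10^-6) = 0.2432
  R = 96.52 / 0.2432 = 396.9 K

396.9 K


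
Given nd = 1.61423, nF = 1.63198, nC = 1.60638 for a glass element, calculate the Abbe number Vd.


Abbe number formula: Vd = (nd - 1) / (nF - nC)
  nd - 1 = 1.61423 - 1 = 0.61423
  nF - nC = 1.63198 - 1.60638 = 0.0256
  Vd = 0.61423 / 0.0256 = 23.99

23.99


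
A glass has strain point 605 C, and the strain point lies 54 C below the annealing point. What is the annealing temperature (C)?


T_anneal = T_strain + gap:
  T_anneal = 605 + 54 = 659 C

659 C


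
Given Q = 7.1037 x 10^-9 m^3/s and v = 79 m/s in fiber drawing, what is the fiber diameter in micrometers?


Cross-sectional area from continuity:
  A = Q / v = 7.1037 x 10^-9 / 79 = 8.992025 x 10^-11 m^2
Diameter from circular cross-section:
  d = sqrt(4A / pi) * 10^6 (m -> um)
  d = sqrt(4 * 8.992025 x 10^-11 / pi) * 10^6 = 10.7 um

10.7 um


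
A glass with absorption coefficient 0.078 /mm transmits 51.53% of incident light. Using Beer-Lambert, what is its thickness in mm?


Rearrange T = exp(-alpha * thickness):
  thickness = -ln(T) / alpha
  T = 51.53/100 = 0.5153
  ln(T) = -0.66301
  -ln(T) = 0.66301
  thickness = 0.66301 / 0.078 = 8.5 mm

8.5 mm


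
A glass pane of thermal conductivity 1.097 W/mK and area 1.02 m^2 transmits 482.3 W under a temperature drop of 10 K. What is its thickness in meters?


Fourier's law: t = k * A * dT / Q
  t = 1.097 * 1.02 * 10 / 482.3
  t = 11.1894 / 482.3 = 0.0232 m

0.0232 m


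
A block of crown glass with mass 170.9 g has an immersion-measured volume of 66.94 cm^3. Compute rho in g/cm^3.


Use the definition of density:
  rho = mass / volume
  rho = 170.9 / 66.94 = 2.553 g/cm^3

2.553 g/cm^3


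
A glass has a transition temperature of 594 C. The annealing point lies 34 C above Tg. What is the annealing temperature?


The annealing temperature is Tg plus the offset:
  T_anneal = 594 + 34 = 628 C

628 C


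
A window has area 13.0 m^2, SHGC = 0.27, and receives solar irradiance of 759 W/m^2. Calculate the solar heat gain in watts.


Solar heat gain: Q = Area * SHGC * Irradiance
  Q = 13.0 * 0.27 * 759 = 2664.1 W

2664.1 W


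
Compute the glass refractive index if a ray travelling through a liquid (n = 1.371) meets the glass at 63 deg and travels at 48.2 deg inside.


Apply Snell's law: n1 * sin(theta1) = n2 * sin(theta2)
  n2 = n1 * sin(theta1) / sin(theta2)
  sin(63) = 0.891007
  sin(48.2) = 0.745476
  n2 = 1.371 * 0.891007 / 0.745476 = 1.6386

1.6386


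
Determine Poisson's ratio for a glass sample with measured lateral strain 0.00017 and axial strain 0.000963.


Poisson's ratio: nu = lateral strain / axial strain
  nu = 0.00017 / 0.000963 = 0.1765

0.1765


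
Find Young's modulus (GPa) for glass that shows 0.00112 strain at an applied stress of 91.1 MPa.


Young's modulus: E = stress / strain
  E = 91.1 MPa / 0.00112 = 81339.29 MPa
Convert to GPa: 81339.29 / 1000 = 81.34 GPa

81.34 GPa


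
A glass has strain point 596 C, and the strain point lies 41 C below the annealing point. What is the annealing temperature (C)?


T_anneal = T_strain + gap:
  T_anneal = 596 + 41 = 637 C

637 C


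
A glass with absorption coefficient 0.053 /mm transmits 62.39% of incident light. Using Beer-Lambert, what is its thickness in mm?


Rearrange T = exp(-alpha * thickness):
  thickness = -ln(T) / alpha
  T = 62.39/100 = 0.6239
  ln(T) = -0.47177
  -ln(T) = 0.47177
  thickness = 0.47177 / 0.053 = 8.9 mm

8.9 mm


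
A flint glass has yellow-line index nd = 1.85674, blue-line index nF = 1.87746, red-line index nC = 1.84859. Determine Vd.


Abbe number formula: Vd = (nd - 1) / (nF - nC)
  nd - 1 = 1.85674 - 1 = 0.85674
  nF - nC = 1.87746 - 1.84859 = 0.02887
  Vd = 0.85674 / 0.02887 = 29.68

29.68


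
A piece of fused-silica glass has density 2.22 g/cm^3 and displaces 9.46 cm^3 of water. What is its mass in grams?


Rearrange rho = m / V:
  m = rho * V
  m = 2.22 * 9.46 = 21.001 g

21.001 g


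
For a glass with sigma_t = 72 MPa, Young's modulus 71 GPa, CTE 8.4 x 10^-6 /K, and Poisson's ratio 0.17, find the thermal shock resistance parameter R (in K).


Thermal shock resistance: R = sigma * (1 - nu) / (E * alpha)
  Numerator = 72 * (1 - 0.17) = 59.76
  Denominator = 71 * 1000 * (8.4 x 10^-6) = 0.5964
  R = 59.76 / 0.5964 = 100.2 K

100.2 K


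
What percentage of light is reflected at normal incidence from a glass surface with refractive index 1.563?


Fresnel reflectance at normal incidence:
  R = ((n - 1)/(n + 1))^2
  (n - 1)/(n + 1) = (1.563 - 1)/(1.563 + 1) = 0.219664
  R = 0.219664^2 = 0.0482523
  R(%) = 0.0482523 * 100 = 4.825%

4.825%


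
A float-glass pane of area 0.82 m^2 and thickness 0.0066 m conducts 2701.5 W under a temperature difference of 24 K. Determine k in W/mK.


Fourier's law rearranged: k = Q * t / (A * dT)
  Numerator = 2701.5 * 0.0066 = 17.8299
  Denominator = 0.82 * 24 = 19.68
  k = 17.8299 / 19.68 = 0.906 W/mK

0.906 W/mK


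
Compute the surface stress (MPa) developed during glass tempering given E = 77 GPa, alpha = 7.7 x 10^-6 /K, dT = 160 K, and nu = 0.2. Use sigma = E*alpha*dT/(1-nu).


Tempering stress: sigma = E * alpha * dT / (1 - nu)
  E (MPa) = 77 * 1000 = 77000
  Numerator = 77000 * (7.7 x 10^-6) * 160 = 94.864
  Denominator = 1 - 0.2 = 0.8
  sigma = 94.864 / 0.8 = 118.6 MPa

118.6 MPa


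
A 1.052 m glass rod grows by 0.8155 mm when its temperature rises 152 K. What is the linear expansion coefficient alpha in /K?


Rearrange dL = alpha * L0 * dT for alpha:
  alpha = dL / (L0 * dT)
  alpha = (0.8155 / 1000) / (1.052 * 152) = 0.0000051 /K = 5.1 x 10^-6 /K

5.1 x 10^-6 /K


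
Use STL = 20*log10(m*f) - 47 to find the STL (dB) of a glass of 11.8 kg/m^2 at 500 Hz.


Mass law: STL = 20 * log10(m * f) - 47
  m * f = 11.8 * 500 = 5900
  log10(5900) = 3.77085
  STL = 20 * 3.77085 - 47 = 75.417 - 47 = 28.4 dB

28.4 dB


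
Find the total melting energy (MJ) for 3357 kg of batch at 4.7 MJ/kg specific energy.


Total energy = mass * specific energy
  E = 3357 * 4.7 = 15777.9 MJ

15777.9 MJ


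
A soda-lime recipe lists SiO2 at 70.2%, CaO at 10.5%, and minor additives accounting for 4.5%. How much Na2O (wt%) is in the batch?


Pieces sum to 100%:
  Na2O = 100 - (SiO2 + CaO + others)
  Na2O = 100 - (70.2 + 10.5 + 4.5) = 14.8%

14.8%


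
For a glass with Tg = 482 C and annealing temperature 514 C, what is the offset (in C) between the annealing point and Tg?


Offset = T_anneal - Tg:
  offset = 514 - 482 = 32 C

32 C


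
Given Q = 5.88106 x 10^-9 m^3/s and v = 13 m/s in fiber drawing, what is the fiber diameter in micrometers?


Cross-sectional area from continuity:
  A = Q / v = 5.88106 x 10^-9 / 13 = 4.523892 x 10^-10 m^2
Diameter from circular cross-section:
  d = sqrt(4A / pi) * 10^6 (m -> um)
  d = sqrt(4 * 4.523892 x 10^-10 / pi) * 10^6 = 24.0 um

24.0 um


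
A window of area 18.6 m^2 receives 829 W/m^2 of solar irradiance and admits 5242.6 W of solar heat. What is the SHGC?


Rearrange Q = Area * SHGC * Irradiance:
  SHGC = Q / (Area * Irradiance)
  SHGC = 5242.6 / (18.6 * 829) = 0.34

0.34


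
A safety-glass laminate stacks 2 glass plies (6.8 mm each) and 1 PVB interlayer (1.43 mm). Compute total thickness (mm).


Total thickness = glass contribution + PVB contribution
  Glass: 2 * 6.8 = 13.6 mm
  PVB: 1 * 1.43 = 1.43 mm
  Total = 13.6 + 1.43 = 15.03 mm

15.03 mm


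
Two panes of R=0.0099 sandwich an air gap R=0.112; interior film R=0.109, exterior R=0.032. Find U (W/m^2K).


Total thermal resistance (series):
  R_total = R_in + R_glass + R_air + R_glass + R_out
  R_total = 0.109 + 0.0099 + 0.112 + 0.0099 + 0.032 = 0.2728 m^2K/W
U-value = 1 / R_total = 1 / 0.2728 = 3.666 W/m^2K

3.666 W/m^2K


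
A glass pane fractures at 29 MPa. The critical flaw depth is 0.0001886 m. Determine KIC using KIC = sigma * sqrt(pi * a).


Fracture toughness: KIC = sigma * sqrt(pi * a)
  pi * a = pi * 0.0001886 = 0.000592504
  sqrt(pi * a) = 0.024341
  KIC = 29 * 0.024341 = 0.706 MPa*sqrt(m)

0.706 MPa*sqrt(m)


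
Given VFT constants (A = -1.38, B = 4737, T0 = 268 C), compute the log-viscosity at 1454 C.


VFT equation: log(eta) = A + B / (T - T0)
  T - T0 = 1454 - 268 = 1186
  B / (T - T0) = 4737 / 1186 = 3.994
  log(eta) = -1.38 + 3.994 = 2.614

2.614


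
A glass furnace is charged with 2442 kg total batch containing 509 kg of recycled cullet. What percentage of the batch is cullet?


Cullet ratio = (cullet mass / total batch mass) * 100
  Ratio = 509 / 2442 * 100 = 20.84%

20.84%


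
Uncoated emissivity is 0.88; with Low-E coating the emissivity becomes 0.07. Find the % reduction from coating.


Percentage reduction = (1 - coated/uncoated) * 100
  Ratio = 0.07 / 0.88 = 0.0795
  Reduction = (1 - 0.0795) * 100 = 92.0%

92.0%


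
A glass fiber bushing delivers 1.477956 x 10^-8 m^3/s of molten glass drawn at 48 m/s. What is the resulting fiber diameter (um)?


Cross-sectional area from continuity:
  A = Q / v = 1.477956 x 10^-8 / 48 = 3.079075 x 10^-10 m^2
Diameter from circular cross-section:
  d = sqrt(4A / pi) * 10^6 (m -> um)
  d = sqrt(4 * 3.079075 x 10^-10 / pi) * 10^6 = 19.8 um

19.8 um


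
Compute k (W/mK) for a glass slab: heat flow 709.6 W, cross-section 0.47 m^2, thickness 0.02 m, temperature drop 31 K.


Fourier's law rearranged: k = Q * t / (A * dT)
  Numerator = 709.6 * 0.02 = 14.192
  Denominator = 0.47 * 31 = 14.57
  k = 14.192 / 14.57 = 0.974 W/mK

0.974 W/mK


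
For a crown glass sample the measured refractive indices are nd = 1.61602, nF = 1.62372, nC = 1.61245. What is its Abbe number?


Abbe number formula: Vd = (nd - 1) / (nF - nC)
  nd - 1 = 1.61602 - 1 = 0.61602
  nF - nC = 1.62372 - 1.61245 = 0.01127
  Vd = 0.61602 / 0.01127 = 54.66

54.66


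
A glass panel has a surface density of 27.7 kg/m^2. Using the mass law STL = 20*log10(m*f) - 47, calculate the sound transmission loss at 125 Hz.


Mass law: STL = 20 * log10(m * f) - 47
  m * f = 27.7 * 125 = 3462.5
  log10(3462.5) = 3.53939
  STL = 20 * 3.53939 - 47 = 70.7878 - 47 = 23.8 dB

23.8 dB


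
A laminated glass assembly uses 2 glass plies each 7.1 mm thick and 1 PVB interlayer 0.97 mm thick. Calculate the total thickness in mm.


Total thickness = glass contribution + PVB contribution
  Glass: 2 * 7.1 = 14.2 mm
  PVB: 1 * 0.97 = 0.97 mm
  Total = 14.2 + 0.97 = 15.17 mm

15.17 mm


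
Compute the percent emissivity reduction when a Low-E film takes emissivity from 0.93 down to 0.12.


Percentage reduction = (1 - coated/uncoated) * 100
  Ratio = 0.12 / 0.93 = 0.129
  Reduction = (1 - 0.129) * 100 = 87.1%

87.1%


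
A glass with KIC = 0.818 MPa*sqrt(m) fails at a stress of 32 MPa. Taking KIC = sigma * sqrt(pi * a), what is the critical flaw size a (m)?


Rearrange KIC = sigma * sqrt(pi * a):
  sqrt(pi * a) = KIC / sigma
  sqrt(pi * a) = 0.818 / 32 = 0.025562
  a = (KIC / sigma)^2 / pi
  a = 0.025562^2 / pi = 0.000208 m

0.000208 m


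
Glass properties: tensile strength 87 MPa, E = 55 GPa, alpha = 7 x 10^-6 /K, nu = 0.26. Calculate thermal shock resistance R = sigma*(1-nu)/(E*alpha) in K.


Thermal shock resistance: R = sigma * (1 - nu) / (E * alpha)
  Numerator = 87 * (1 - 0.26) = 64.38
  Denominator = 55 * 1000 * (7 x 10^-6) = 0.385
  R = 64.38 / 0.385 = 167.2 K

167.2 K


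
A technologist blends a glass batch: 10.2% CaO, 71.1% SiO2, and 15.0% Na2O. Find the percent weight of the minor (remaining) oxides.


Sum the three major oxides:
  SiO2 + Na2O + CaO = 71.1 + 15.0 + 10.2 = 96.3%
Subtract from 100%:
  Others = 100 - 96.3 = 3.7%

3.7%


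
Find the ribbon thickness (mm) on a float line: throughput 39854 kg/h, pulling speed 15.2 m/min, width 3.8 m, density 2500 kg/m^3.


Ribbon cross-section from mass balance:
  Volume rate = throughput / density = 39854 / 2500 = 15.9416 m^3/h
  thickness = volume rate / (speed * 60 * width), i.e.
  thickness = throughput / (60 * speed * width * density) * 1000
  thickness = 39854 / (60 * 15.2 * 3.8 * 2500) * 1000 = 4.6 mm

4.6 mm


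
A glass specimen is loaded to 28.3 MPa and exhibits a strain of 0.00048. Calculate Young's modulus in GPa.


Young's modulus: E = stress / strain
  E = 28.3 MPa / 0.00048 = 58958.33 MPa
Convert to GPa: 58958.33 / 1000 = 58.96 GPa

58.96 GPa


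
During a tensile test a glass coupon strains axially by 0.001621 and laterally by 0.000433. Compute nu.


Poisson's ratio: nu = lateral strain / axial strain
  nu = 0.000433 / 0.001621 = 0.2671

0.2671


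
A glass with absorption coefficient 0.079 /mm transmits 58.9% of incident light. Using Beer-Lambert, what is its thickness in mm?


Rearrange T = exp(-alpha * thickness):
  thickness = -ln(T) / alpha
  T = 58.9/100 = 0.589
  ln(T) = -0.52933
  -ln(T) = 0.52933
  thickness = 0.52933 / 0.079 = 6.7 mm

6.7 mm


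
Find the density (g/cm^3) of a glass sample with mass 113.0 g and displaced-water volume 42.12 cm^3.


Use the definition of density:
  rho = mass / volume
  rho = 113.0 / 42.12 = 2.683 g/cm^3

2.683 g/cm^3


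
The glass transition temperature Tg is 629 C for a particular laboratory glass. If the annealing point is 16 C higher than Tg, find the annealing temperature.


The annealing temperature is Tg plus the offset:
  T_anneal = 629 + 16 = 645 C

645 C


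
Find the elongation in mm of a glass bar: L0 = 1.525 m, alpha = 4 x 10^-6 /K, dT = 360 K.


Thermal expansion formula: dL = alpha * L0 * dT
  dL = (4 x 10^-6) * 1.525 * 360 = 0.002196 m
Convert to mm: 0.002196 * 1000 = 2.196 mm

2.196 mm


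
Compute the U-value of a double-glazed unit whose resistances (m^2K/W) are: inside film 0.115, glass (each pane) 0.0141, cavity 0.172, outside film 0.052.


Total thermal resistance (series):
  R_total = R_in + R_glass + R_air + R_glass + R_out
  R_total = 0.115 + 0.0141 + 0.172 + 0.0141 + 0.052 = 0.3672 m^2K/W
U-value = 1 / R_total = 1 / 0.3672 = 2.723 W/m^2K

2.723 W/m^2K


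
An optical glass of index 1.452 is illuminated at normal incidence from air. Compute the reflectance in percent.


Fresnel reflectance at normal incidence:
  R = ((n - 1)/(n + 1))^2
  (n - 1)/(n + 1) = (1.452 - 1)/(1.452 + 1) = 0.184339
  R = 0.184339^2 = 0.0339809
  R(%) = 0.0339809 * 100 = 3.398%

3.398%


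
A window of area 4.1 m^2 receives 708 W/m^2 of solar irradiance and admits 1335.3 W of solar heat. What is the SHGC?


Rearrange Q = Area * SHGC * Irradiance:
  SHGC = Q / (Area * Irradiance)
  SHGC = 1335.3 / (4.1 * 708) = 0.46

0.46


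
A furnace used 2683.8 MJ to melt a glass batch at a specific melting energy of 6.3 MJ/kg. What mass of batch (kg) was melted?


Rearrange E = m * s for m:
  m = E / s
  m = 2683.8 / 6.3 = 426.0 kg

426.0 kg


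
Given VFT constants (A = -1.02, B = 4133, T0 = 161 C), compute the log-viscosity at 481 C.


VFT equation: log(eta) = A + B / (T - T0)
  T - T0 = 481 - 161 = 320
  B / (T - T0) = 4133 / 320 = 12.916
  log(eta) = -1.02 + 12.916 = 11.896

11.896


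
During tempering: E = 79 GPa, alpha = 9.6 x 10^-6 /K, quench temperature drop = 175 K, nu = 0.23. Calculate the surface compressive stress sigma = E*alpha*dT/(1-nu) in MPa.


Tempering stress: sigma = E * alpha * dT / (1 - nu)
  E (MPa) = 79 * 1000 = 79000
  Numerator = 79000 * (9.6 x 10^-6) * 175 = 132.72
  Denominator = 1 - 0.23 = 0.77
  sigma = 132.72 / 0.77 = 172.4 MPa

172.4 MPa


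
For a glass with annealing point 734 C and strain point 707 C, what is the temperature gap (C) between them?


Gap = T_anneal - T_strain:
  gap = 734 - 707 = 27 C

27 C


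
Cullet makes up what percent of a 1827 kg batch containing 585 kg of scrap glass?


Cullet ratio = (cullet mass / total batch mass) * 100
  Ratio = 585 / 1827 * 100 = 32.02%

32.02%


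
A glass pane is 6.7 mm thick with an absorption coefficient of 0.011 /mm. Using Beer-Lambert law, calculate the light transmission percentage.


Beer-Lambert law: T = exp(-alpha * thickness)
  exponent = -0.011 * 6.7 = -0.0737
  T = exp(-0.0737) = 0.929
  Percentage = 0.929 * 100 = 92.9%

92.9%


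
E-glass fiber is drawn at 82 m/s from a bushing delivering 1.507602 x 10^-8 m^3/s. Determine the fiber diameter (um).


Cross-sectional area from continuity:
  A = Q / v = 1.507602 x 10^-8 / 82 = 1.838539 x 10^-10 m^2
Diameter from circular cross-section:
  d = sqrt(4A / pi) * 10^6 (m -> um)
  d = sqrt(4 * 1.838539 x 10^-10 / pi) * 10^6 = 15.3 um

15.3 um


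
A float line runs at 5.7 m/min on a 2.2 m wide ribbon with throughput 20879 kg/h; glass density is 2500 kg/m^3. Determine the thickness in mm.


Ribbon cross-section from mass balance:
  Volume rate = throughput / density = 20879 / 2500 = 8.3516 m^3/h
  thickness = volume rate / (speed * 60 * width), i.e.
  thickness = throughput / (60 * speed * width * density) * 1000
  thickness = 20879 / (60 * 5.7 * 2.2 * 2500) * 1000 = 11.1 mm

11.1 mm


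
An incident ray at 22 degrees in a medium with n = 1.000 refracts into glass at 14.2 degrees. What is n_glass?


Apply Snell's law: n1 * sin(theta1) = n2 * sin(theta2)
  n2 = n1 * sin(theta1) / sin(theta2)
  sin(22) = 0.374607
  sin(14.2) = 0.245307
  n2 = 1.000 * 0.374607 / 0.245307 = 1.5271

1.5271


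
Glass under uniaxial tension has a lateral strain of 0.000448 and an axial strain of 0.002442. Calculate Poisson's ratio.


Poisson's ratio: nu = lateral strain / axial strain
  nu = 0.000448 / 0.002442 = 0.1835

0.1835


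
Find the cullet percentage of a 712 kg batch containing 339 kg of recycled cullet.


Cullet ratio = (cullet mass / total batch mass) * 100
  Ratio = 339 / 712 * 100 = 47.61%

47.61%


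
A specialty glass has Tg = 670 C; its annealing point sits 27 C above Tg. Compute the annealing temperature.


The annealing temperature is Tg plus the offset:
  T_anneal = 670 + 27 = 697 C

697 C


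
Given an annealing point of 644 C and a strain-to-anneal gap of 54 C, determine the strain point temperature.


Strain point = annealing point - difference:
  T_strain = 644 - 54 = 590 C

590 C


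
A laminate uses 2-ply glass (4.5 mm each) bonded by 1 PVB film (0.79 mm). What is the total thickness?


Total thickness = glass contribution + PVB contribution
  Glass: 2 * 4.5 = 9.0 mm
  PVB: 1 * 0.79 = 0.79 mm
  Total = 9.0 + 0.79 = 9.79 mm

9.79 mm


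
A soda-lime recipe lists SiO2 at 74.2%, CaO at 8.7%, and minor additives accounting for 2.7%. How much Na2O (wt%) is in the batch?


Pieces sum to 100%:
  Na2O = 100 - (SiO2 + CaO + others)
  Na2O = 100 - (74.2 + 8.7 + 2.7) = 14.4%

14.4%


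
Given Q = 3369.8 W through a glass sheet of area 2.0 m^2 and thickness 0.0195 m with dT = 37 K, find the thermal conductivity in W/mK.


Fourier's law rearranged: k = Q * t / (A * dT)
  Numerator = 3369.8 * 0.0195 = 65.7111
  Denominator = 2.0 * 37 = 74.0
  k = 65.7111 / 74.0 = 0.888 W/mK

0.888 W/mK


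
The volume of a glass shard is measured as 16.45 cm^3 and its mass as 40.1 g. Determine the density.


Use the definition of density:
  rho = mass / volume
  rho = 40.1 / 16.45 = 2.438 g/cm^3

2.438 g/cm^3


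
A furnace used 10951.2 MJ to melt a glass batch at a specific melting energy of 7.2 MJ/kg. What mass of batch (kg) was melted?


Rearrange E = m * s for m:
  m = E / s
  m = 10951.2 / 7.2 = 1521.0 kg

1521.0 kg


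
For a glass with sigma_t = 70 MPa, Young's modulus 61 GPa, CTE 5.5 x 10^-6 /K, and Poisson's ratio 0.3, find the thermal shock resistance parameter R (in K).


Thermal shock resistance: R = sigma * (1 - nu) / (E * alpha)
  Numerator = 70 * (1 - 0.3) = 49.0
  Denominator = 61 * 1000 * (5.5 x 10^-6) = 0.3355
  R = 49.0 / 0.3355 = 146.1 K

146.1 K


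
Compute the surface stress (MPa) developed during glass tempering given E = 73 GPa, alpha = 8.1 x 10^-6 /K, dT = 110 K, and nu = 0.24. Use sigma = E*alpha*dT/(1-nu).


Tempering stress: sigma = E * alpha * dT / (1 - nu)
  E (MPa) = 73 * 1000 = 73000
  Numerator = 73000 * (8.1 x 10^-6) * 110 = 65.043
  Denominator = 1 - 0.24 = 0.76
  sigma = 65.043 / 0.76 = 85.6 MPa

85.6 MPa


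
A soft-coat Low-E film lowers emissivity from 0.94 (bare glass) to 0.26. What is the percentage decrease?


Percentage reduction = (1 - coated/uncoated) * 100
  Ratio = 0.26 / 0.94 = 0.2766
  Reduction = (1 - 0.2766) * 100 = 72.3%

72.3%


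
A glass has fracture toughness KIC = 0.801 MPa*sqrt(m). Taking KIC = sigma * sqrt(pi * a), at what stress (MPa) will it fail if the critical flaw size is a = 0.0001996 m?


Rearrange KIC = sigma * sqrt(pi * a):
  sigma = KIC / sqrt(pi * a)
  sqrt(pi * 0.0001996) = 0.025041
  sigma = 0.801 / 0.025041 = 31.99 MPa

31.99 MPa


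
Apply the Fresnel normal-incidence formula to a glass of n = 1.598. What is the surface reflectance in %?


Fresnel reflectance at normal incidence:
  R = ((n - 1)/(n + 1))^2
  (n - 1)/(n + 1) = (1.598 - 1)/(1.598 + 1) = 0.230177
  R = 0.230177^2 = 0.0529815
  R(%) = 0.0529815 * 100 = 5.298%

5.298%


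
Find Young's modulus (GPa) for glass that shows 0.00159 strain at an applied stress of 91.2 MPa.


Young's modulus: E = stress / strain
  E = 91.2 MPa / 0.00159 = 57358.49 MPa
Convert to GPa: 57358.49 / 1000 = 57.36 GPa

57.36 GPa


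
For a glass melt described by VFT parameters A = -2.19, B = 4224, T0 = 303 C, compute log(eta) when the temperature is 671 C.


VFT equation: log(eta) = A + B / (T - T0)
  T - T0 = 671 - 303 = 368
  B / (T - T0) = 4224 / 368 = 11.478
  log(eta) = -2.19 + 11.478 = 9.288

9.288


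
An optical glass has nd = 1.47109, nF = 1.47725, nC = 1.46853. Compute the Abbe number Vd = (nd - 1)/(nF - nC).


Abbe number formula: Vd = (nd - 1) / (nF - nC)
  nd - 1 = 1.47109 - 1 = 0.47109
  nF - nC = 1.47725 - 1.46853 = 0.00872
  Vd = 0.47109 / 0.00872 = 54.02

54.02


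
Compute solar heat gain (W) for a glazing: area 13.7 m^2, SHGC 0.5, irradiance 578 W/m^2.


Solar heat gain: Q = Area * SHGC * Irradiance
  Q = 13.7 * 0.5 * 578 = 3959.3 W

3959.3 W


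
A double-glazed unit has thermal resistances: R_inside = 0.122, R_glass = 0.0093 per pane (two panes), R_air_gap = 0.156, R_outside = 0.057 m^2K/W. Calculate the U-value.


Total thermal resistance (series):
  R_total = R_in + R_glass + R_air + R_glass + R_out
  R_total = 0.122 + 0.0093 + 0.156 + 0.0093 + 0.057 = 0.3536 m^2K/W
U-value = 1 / R_total = 1 / 0.3536 = 2.828 W/m^2K

2.828 W/m^2K


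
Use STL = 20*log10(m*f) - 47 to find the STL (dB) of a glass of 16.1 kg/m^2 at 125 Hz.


Mass law: STL = 20 * log10(m * f) - 47
  m * f = 16.1 * 125 = 2012.5
  log10(2012.5) = 3.30374
  STL = 20 * 3.30374 - 47 = 66.0748 - 47 = 19.1 dB

19.1 dB


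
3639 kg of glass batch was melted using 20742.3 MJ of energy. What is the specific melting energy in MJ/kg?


Rearrange E = m * s for s:
  s = E / m
  s = 20742.3 / 3639 = 5.7 MJ/kg

5.7 MJ/kg


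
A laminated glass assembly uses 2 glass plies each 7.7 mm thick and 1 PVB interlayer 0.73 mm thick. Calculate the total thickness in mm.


Total thickness = glass contribution + PVB contribution
  Glass: 2 * 7.7 = 15.4 mm
  PVB: 1 * 0.73 = 0.73 mm
  Total = 15.4 + 0.73 = 16.13 mm

16.13 mm


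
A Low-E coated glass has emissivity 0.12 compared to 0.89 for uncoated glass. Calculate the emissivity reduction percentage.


Percentage reduction = (1 - coated/uncoated) * 100
  Ratio = 0.12 / 0.89 = 0.1348
  Reduction = (1 - 0.1348) * 100 = 86.5%

86.5%


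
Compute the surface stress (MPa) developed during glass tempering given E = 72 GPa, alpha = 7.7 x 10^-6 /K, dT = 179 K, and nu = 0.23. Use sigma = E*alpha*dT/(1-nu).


Tempering stress: sigma = E * alpha * dT / (1 - nu)
  E (MPa) = 72 * 1000 = 72000
  Numerator = 72000 * (7.7 x 10^-6) * 179 = 99.2376
  Denominator = 1 - 0.23 = 0.77
  sigma = 99.2376 / 0.77 = 128.9 MPa

128.9 MPa


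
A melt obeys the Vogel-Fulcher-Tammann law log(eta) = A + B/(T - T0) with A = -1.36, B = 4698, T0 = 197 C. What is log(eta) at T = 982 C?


VFT equation: log(eta) = A + B / (T - T0)
  T - T0 = 982 - 197 = 785
  B / (T - T0) = 4698 / 785 = 5.985
  log(eta) = -1.36 + 5.985 = 4.625

4.625


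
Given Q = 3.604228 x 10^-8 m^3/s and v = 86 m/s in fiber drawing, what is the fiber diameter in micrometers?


Cross-sectional area from continuity:
  A = Q / v = 3.604228 x 10^-8 / 86 = 4.190963 x 10^-10 m^2
Diameter from circular cross-section:
  d = sqrt(4A / pi) * 10^6 (m -> um)
  d = sqrt(4 * 4.190963 x 10^-10 / pi) * 10^6 = 23.1 um

23.1 um


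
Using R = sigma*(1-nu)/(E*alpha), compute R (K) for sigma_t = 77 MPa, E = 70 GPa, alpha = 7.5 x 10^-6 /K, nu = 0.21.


Thermal shock resistance: R = sigma * (1 - nu) / (E * alpha)
  Numerator = 77 * (1 - 0.21) = 60.83
  Denominator = 70 * 1000 * (7.5 x 10^-6) = 0.525
  R = 60.83 / 0.525 = 115.9 K

115.9 K


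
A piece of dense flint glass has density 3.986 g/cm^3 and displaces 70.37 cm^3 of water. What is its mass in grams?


Rearrange rho = m / V:
  m = rho * V
  m = 3.986 * 70.37 = 280.495 g

280.495 g


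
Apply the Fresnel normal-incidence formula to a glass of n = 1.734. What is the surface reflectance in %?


Fresnel reflectance at normal incidence:
  R = ((n - 1)/(n + 1))^2
  (n - 1)/(n + 1) = (1.734 - 1)/(1.734 + 1) = 0.268471
  R = 0.268471^2 = 0.0720767
  R(%) = 0.0720767 * 100 = 7.208%

7.208%


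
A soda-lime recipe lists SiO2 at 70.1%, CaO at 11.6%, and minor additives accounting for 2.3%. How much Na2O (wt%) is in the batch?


Pieces sum to 100%:
  Na2O = 100 - (SiO2 + CaO + others)
  Na2O = 100 - (70.1 + 11.6 + 2.3) = 16.0%

16.0%


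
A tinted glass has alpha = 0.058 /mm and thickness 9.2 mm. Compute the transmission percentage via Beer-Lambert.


Beer-Lambert law: T = exp(-alpha * thickness)
  exponent = -0.058 * 9.2 = -0.5336
  T = exp(-0.5336) = 0.5865
  Percentage = 0.5865 * 100 = 58.65%

58.65%


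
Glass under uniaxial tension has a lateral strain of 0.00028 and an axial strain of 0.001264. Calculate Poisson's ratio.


Poisson's ratio: nu = lateral strain / axial strain
  nu = 0.00028 / 0.001264 = 0.2215

0.2215


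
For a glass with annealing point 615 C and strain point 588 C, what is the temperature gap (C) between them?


Gap = T_anneal - T_strain:
  gap = 615 - 588 = 27 C

27 C


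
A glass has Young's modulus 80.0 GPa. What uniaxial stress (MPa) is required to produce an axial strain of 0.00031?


Rearrange E = sigma / epsilon:
  sigma = E * epsilon
  E (MPa) = 80.0 * 1000 = 80000
  sigma = 80000 * 0.00031 = 24.8 MPa

24.8 MPa


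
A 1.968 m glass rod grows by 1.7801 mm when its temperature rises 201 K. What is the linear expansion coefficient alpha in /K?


Rearrange dL = alpha * L0 * dT for alpha:
  alpha = dL / (L0 * dT)
  alpha = (1.7801 / 1000) / (1.968 * 201) = 0.0000045 /K = 4.5 x 10^-6 /K

4.5 x 10^-6 /K


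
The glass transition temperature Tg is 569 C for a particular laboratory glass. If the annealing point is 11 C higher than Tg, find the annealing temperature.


The annealing temperature is Tg plus the offset:
  T_anneal = 569 + 11 = 580 C

580 C


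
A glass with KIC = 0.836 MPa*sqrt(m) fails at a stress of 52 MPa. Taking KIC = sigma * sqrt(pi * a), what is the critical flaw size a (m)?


Rearrange KIC = sigma * sqrt(pi * a):
  sqrt(pi * a) = KIC / sigma
  sqrt(pi * a) = 0.836 / 52 = 0.016077
  a = (KIC / sigma)^2 / pi
  a = 0.016077^2 / pi = 0.0000823 m

0.0000823 m


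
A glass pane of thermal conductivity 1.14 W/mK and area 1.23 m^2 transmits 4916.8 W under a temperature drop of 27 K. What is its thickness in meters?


Fourier's law: t = k * A * dT / Q
  t = 1.14 * 1.23 * 27 / 4916.8
  t = 37.8594 / 4916.8 = 0.0077 m

0.0077 m


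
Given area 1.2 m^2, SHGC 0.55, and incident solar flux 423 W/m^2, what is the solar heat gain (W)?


Solar heat gain: Q = Area * SHGC * Irradiance
  Q = 1.2 * 0.55 * 423 = 279.2 W

279.2 W


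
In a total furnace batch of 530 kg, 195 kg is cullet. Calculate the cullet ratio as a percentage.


Cullet ratio = (cullet mass / total batch mass) * 100
  Ratio = 195 / 530 * 100 = 36.79%

36.79%


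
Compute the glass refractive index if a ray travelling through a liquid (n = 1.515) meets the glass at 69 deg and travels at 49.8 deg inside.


Apply Snell's law: n1 * sin(theta1) = n2 * sin(theta2)
  n2 = n1 * sin(theta1) / sin(theta2)
  sin(69) = 0.93358
  sin(49.8) = 0.763796
  n2 = 1.515 * 0.93358 / 0.763796 = 1.8518

1.8518


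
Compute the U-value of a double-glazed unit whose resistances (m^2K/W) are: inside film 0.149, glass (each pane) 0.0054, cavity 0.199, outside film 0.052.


Total thermal resistance (series):
  R_total = R_in + R_glass + R_air + R_glass + R_out
  R_total = 0.149 + 0.0054 + 0.199 + 0.0054 + 0.052 = 0.4108 m^2K/W
U-value = 1 / R_total = 1 / 0.4108 = 2.434 W/m^2K

2.434 W/m^2K


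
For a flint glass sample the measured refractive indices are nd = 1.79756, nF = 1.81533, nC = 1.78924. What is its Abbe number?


Abbe number formula: Vd = (nd - 1) / (nF - nC)
  nd - 1 = 1.79756 - 1 = 0.79756
  nF - nC = 1.81533 - 1.78924 = 0.02609
  Vd = 0.79756 / 0.02609 = 30.57

30.57


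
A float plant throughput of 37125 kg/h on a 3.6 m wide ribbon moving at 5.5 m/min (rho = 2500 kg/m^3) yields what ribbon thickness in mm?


Ribbon cross-section from mass balance:
  Volume rate = throughput / density = 37125 / 2500 = 14.85 m^3/h
  thickness = volume rate / (speed * 60 * width), i.e.
  thickness = throughput / (60 * speed * width * density) * 1000
  thickness = 37125 / (60 * 5.5 * 3.6 * 2500) * 1000 = 12.5 mm

12.5 mm


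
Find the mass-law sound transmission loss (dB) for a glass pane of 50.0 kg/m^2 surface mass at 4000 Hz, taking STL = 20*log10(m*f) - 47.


Mass law: STL = 20 * log10(m * f) - 47
  m * f = 50.0 * 4000 = 200000
  log10(200000) = 5.30103
  STL = 20 * 5.30103 - 47 = 106.0206 - 47 = 59.0 dB

59.0 dB


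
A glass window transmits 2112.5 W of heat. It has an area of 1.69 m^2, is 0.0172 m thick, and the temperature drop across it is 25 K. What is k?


Fourier's law rearranged: k = Q * t / (A * dT)
  Numerator = 2112.5 * 0.0172 = 36.335
  Denominator = 1.69 * 25 = 42.25
  k = 36.335 / 42.25 = 0.86 W/mK

0.86 W/mK


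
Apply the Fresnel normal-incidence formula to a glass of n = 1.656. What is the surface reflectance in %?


Fresnel reflectance at normal incidence:
  R = ((n - 1)/(n + 1))^2
  (n - 1)/(n + 1) = (1.656 - 1)/(1.656 + 1) = 0.246988
  R = 0.246988^2 = 0.0610031
  R(%) = 0.0610031 * 100 = 6.1%

6.1%


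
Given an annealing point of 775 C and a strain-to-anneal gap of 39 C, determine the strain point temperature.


Strain point = annealing point - difference:
  T_strain = 775 - 39 = 736 C

736 C


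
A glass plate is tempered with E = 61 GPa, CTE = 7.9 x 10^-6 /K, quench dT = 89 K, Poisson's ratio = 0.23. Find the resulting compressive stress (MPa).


Tempering stress: sigma = E * alpha * dT / (1 - nu)
  E (MPa) = 61 * 1000 = 61000
  Numerator = 61000 * (7.9 x 10^-6) * 89 = 42.8891
  Denominator = 1 - 0.23 = 0.77
  sigma = 42.8891 / 0.77 = 55.7 MPa

55.7 MPa


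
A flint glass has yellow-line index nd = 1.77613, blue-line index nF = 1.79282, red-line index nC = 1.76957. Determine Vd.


Abbe number formula: Vd = (nd - 1) / (nF - nC)
  nd - 1 = 1.77613 - 1 = 0.77613
  nF - nC = 1.79282 - 1.76957 = 0.02325
  Vd = 0.77613 / 0.02325 = 33.38

33.38


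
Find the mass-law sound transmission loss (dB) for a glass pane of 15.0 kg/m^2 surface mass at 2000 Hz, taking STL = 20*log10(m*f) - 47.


Mass law: STL = 20 * log10(m * f) - 47
  m * f = 15.0 * 2000 = 30000
  log10(30000) = 4.47712
  STL = 20 * 4.47712 - 47 = 89.5424 - 47 = 42.5 dB

42.5 dB


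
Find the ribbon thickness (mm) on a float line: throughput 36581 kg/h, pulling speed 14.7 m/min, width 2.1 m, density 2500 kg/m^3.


Ribbon cross-section from mass balance:
  Volume rate = throughput / density = 36581 / 2500 = 14.6324 m^3/h
  thickness = volume rate / (speed * 60 * width), i.e.
  thickness = throughput / (60 * speed * width * density) * 1000
  thickness = 36581 / (60 * 14.7 * 2.1 * 2500) * 1000 = 7.9 mm

7.9 mm


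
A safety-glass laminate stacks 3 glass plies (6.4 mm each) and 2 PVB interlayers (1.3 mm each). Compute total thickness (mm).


Total thickness = glass contribution + PVB contribution
  Glass: 3 * 6.4 = 19.2 mm
  PVB: 2 * 1.3 = 2.6 mm
  Total = 19.2 + 2.6 = 21.8 mm

21.8 mm


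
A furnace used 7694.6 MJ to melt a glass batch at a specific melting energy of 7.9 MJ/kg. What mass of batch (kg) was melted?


Rearrange E = m * s for m:
  m = E / s
  m = 7694.6 / 7.9 = 974.0 kg

974.0 kg


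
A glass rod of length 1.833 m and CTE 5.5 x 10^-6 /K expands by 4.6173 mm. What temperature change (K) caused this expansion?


Rearrange dL = alpha * L0 * dT for dT:
  dT = dL / (alpha * L0)
  dL (m) = 4.6173 / 1000 = 0.0046173
  dT = 0.0046173 / ((5.5 x 10^-6) * 1.833) = 458.0 K

458.0 K


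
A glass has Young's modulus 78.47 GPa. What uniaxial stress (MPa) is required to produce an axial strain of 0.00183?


Rearrange E = sigma / epsilon:
  sigma = E * epsilon
  E (MPa) = 78.47 * 1000 = 78470
  sigma = 78470 * 0.00183 = 143.6 MPa

143.6 MPa


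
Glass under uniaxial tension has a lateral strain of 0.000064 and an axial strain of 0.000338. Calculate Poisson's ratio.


Poisson's ratio: nu = lateral strain / axial strain
  nu = 0.000064 / 0.000338 = 0.1893

0.1893


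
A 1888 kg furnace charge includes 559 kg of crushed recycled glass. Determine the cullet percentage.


Cullet ratio = (cullet mass / total batch mass) * 100
  Ratio = 559 / 1888 * 100 = 29.61%

29.61%


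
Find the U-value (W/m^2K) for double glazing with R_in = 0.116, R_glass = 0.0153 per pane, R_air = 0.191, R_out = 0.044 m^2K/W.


Total thermal resistance (series):
  R_total = R_in + R_glass + R_air + R_glass + R_out
  R_total = 0.116 + 0.0153 + 0.191 + 0.0153 + 0.044 = 0.3816 m^2K/W
U-value = 1 / R_total = 1 / 0.3816 = 2.621 W/m^2K

2.621 W/m^2K


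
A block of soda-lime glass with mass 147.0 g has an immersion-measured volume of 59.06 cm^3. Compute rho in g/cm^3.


Use the definition of density:
  rho = mass / volume
  rho = 147.0 / 59.06 = 2.489 g/cm^3

2.489 g/cm^3


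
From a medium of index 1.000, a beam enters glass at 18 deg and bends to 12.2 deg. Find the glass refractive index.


Apply Snell's law: n1 * sin(theta1) = n2 * sin(theta2)
  n2 = n1 * sin(theta1) / sin(theta2)
  sin(18) = 0.309017
  sin(12.2) = 0.211325
  n2 = 1.000 * 0.309017 / 0.211325 = 1.4623

1.4623


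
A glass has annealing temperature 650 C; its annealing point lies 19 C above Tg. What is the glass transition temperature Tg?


Rearrange T_anneal = Tg + offset for Tg:
  Tg = T_anneal - offset = 650 - 19 = 631 C

631 C


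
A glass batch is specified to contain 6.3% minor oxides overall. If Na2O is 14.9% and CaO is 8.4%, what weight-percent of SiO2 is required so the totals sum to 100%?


Known pieces sum to 100%:
  SiO2 = 100 - (others + Na2O + CaO)
  SiO2 = 100 - (6.3 + 14.9 + 8.4) = 70.4%

70.4%


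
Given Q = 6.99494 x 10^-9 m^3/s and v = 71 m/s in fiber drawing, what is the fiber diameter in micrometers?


Cross-sectional area from continuity:
  A = Q / v = 6.99494 x 10^-9 / 71 = 9.852028 x 10^-11 m^2
Diameter from circular cross-section:
  d = sqrt(4A / pi) * 10^6 (m -> um)
  d = sqrt(4 * 9.852028 x 10^-11 / pi) * 10^6 = 11.2 um

11.2 um


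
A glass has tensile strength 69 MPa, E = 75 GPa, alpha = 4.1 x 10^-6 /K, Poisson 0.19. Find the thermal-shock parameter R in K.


Thermal shock resistance: R = sigma * (1 - nu) / (E * alpha)
  Numerator = 69 * (1 - 0.19) = 55.89
  Denominator = 75 * 1000 * (4.1 x 10^-6) = 0.3075
  R = 55.89 / 0.3075 = 181.8 K

181.8 K


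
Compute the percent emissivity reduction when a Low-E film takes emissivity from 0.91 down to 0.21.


Percentage reduction = (1 - coated/uncoated) * 100
  Ratio = 0.21 / 0.91 = 0.2308
  Reduction = (1 - 0.2308) * 100 = 76.9%

76.9%


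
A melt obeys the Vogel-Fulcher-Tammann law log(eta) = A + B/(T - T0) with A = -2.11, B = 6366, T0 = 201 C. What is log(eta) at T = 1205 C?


VFT equation: log(eta) = A + B / (T - T0)
  T - T0 = 1205 - 201 = 1004
  B / (T - T0) = 6366 / 1004 = 6.341
  log(eta) = -2.11 + 6.341 = 4.231

4.231


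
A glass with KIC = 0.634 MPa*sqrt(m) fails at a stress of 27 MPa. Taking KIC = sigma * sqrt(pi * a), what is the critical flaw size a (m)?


Rearrange KIC = sigma * sqrt(pi * a):
  sqrt(pi * a) = KIC / sigma
  sqrt(pi * a) = 0.634 / 27 = 0.023481
  a = (KIC / sigma)^2 / pi
  a = 0.023481^2 / pi = 0.0001755 m

0.0001755 m


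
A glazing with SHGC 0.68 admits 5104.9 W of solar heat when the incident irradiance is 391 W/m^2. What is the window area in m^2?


Rearrange Q = Area * SHGC * Irradiance:
  Area = Q / (SHGC * Irradiance)
  Area = 5104.9 / (0.68 * 391) = 19.2 m^2

19.2 m^2


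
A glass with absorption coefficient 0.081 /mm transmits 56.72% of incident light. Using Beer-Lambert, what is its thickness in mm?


Rearrange T = exp(-alpha * thickness):
  thickness = -ln(T) / alpha
  T = 56.72/100 = 0.5672
  ln(T) = -0.56704
  -ln(T) = 0.56704
  thickness = 0.56704 / 0.081 = 7.0 mm

7.0 mm


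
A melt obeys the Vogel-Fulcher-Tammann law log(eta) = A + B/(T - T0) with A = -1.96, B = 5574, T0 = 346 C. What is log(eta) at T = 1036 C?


VFT equation: log(eta) = A + B / (T - T0)
  T - T0 = 1036 - 346 = 690
  B / (T - T0) = 5574 / 690 = 8.078
  log(eta) = -1.96 + 8.078 = 6.118

6.118


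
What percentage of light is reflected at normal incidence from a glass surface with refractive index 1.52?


Fresnel reflectance at normal incidence:
  R = ((n - 1)/(n + 1))^2
  (n - 1)/(n + 1) = (1.52 - 1)/(1.52 + 1) = 0.206349
  R = 0.206349^2 = 0.0425799
  R(%) = 0.0425799 * 100 = 4.258%

4.258%
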